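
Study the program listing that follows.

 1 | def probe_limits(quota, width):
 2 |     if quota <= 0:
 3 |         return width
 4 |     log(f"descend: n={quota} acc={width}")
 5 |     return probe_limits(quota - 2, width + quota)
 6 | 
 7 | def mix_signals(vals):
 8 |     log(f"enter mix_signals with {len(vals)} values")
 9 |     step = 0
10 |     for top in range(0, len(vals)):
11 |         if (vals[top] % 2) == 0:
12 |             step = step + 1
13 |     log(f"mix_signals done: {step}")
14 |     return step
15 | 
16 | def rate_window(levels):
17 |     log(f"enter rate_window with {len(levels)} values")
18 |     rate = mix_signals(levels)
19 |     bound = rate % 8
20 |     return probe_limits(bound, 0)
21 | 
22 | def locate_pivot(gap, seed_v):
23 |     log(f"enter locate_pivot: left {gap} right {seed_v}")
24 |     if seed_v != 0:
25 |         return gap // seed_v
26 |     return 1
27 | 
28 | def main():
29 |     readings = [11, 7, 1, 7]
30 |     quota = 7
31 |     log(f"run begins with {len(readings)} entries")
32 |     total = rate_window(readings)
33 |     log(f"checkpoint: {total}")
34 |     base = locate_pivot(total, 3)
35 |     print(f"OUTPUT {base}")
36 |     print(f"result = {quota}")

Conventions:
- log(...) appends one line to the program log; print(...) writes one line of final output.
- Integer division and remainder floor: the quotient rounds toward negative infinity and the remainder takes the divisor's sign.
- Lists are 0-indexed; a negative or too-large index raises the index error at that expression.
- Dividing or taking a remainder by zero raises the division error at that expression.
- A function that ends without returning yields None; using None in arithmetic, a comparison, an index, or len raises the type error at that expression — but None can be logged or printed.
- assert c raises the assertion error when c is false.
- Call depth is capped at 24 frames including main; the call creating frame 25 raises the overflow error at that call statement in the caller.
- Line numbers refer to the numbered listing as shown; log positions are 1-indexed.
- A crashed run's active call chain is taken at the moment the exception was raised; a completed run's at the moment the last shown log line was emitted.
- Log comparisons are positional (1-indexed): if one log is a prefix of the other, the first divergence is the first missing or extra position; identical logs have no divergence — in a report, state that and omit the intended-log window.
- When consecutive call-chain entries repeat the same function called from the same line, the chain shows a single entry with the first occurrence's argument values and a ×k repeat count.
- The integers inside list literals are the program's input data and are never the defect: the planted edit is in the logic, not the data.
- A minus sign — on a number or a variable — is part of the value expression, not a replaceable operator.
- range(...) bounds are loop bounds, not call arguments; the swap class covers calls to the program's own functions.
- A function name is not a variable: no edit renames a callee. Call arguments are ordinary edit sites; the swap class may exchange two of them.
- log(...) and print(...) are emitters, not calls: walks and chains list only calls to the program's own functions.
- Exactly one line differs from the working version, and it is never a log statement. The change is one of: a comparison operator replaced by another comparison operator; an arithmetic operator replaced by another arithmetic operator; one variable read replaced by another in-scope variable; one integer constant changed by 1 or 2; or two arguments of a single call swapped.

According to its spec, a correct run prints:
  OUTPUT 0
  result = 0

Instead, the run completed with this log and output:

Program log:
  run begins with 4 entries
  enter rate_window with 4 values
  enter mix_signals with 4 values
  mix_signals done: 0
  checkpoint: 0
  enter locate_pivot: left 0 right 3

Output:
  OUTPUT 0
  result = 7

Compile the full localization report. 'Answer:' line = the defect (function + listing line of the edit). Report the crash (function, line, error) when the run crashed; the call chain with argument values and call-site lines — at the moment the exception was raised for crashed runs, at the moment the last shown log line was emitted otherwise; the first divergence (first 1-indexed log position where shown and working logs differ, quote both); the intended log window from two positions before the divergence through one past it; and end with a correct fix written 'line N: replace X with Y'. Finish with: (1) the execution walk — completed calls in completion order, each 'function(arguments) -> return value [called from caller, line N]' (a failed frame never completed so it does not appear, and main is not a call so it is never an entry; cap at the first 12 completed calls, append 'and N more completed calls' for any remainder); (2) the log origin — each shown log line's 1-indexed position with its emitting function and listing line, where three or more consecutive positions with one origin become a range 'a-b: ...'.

Answer: the defect is in main at line 36.
Core observation: No log line changed; the fault shows up purely in the output.
Call chain: main -> locate_pivot(0, 3) (called at line 34).
First divergence: none (the log streams are identical).
Execution walk:
  mix_signals([11, 7, 1, 7]) -> 0  [called from rate_window, line 18]
  probe_limits(0, 0) -> 0  [called from rate_window, line 20]
  rate_window([11, 7, 1, 7]) -> 0  [called from main, line 32]
  locate_pivot(0, 3) -> 0  [called from main, line 34]
Log line origins:
  1: emitted by main (line 31)
  2: emitted by rate_window (line 17)
  3: emitted by mix_signals (line 8)
  4: emitted by mix_signals (line 13)
  5: emitted by main (line 33)
  6: emitted by locate_pivot (line 23)
A correct fix: line 36: replace `quota` with `total`.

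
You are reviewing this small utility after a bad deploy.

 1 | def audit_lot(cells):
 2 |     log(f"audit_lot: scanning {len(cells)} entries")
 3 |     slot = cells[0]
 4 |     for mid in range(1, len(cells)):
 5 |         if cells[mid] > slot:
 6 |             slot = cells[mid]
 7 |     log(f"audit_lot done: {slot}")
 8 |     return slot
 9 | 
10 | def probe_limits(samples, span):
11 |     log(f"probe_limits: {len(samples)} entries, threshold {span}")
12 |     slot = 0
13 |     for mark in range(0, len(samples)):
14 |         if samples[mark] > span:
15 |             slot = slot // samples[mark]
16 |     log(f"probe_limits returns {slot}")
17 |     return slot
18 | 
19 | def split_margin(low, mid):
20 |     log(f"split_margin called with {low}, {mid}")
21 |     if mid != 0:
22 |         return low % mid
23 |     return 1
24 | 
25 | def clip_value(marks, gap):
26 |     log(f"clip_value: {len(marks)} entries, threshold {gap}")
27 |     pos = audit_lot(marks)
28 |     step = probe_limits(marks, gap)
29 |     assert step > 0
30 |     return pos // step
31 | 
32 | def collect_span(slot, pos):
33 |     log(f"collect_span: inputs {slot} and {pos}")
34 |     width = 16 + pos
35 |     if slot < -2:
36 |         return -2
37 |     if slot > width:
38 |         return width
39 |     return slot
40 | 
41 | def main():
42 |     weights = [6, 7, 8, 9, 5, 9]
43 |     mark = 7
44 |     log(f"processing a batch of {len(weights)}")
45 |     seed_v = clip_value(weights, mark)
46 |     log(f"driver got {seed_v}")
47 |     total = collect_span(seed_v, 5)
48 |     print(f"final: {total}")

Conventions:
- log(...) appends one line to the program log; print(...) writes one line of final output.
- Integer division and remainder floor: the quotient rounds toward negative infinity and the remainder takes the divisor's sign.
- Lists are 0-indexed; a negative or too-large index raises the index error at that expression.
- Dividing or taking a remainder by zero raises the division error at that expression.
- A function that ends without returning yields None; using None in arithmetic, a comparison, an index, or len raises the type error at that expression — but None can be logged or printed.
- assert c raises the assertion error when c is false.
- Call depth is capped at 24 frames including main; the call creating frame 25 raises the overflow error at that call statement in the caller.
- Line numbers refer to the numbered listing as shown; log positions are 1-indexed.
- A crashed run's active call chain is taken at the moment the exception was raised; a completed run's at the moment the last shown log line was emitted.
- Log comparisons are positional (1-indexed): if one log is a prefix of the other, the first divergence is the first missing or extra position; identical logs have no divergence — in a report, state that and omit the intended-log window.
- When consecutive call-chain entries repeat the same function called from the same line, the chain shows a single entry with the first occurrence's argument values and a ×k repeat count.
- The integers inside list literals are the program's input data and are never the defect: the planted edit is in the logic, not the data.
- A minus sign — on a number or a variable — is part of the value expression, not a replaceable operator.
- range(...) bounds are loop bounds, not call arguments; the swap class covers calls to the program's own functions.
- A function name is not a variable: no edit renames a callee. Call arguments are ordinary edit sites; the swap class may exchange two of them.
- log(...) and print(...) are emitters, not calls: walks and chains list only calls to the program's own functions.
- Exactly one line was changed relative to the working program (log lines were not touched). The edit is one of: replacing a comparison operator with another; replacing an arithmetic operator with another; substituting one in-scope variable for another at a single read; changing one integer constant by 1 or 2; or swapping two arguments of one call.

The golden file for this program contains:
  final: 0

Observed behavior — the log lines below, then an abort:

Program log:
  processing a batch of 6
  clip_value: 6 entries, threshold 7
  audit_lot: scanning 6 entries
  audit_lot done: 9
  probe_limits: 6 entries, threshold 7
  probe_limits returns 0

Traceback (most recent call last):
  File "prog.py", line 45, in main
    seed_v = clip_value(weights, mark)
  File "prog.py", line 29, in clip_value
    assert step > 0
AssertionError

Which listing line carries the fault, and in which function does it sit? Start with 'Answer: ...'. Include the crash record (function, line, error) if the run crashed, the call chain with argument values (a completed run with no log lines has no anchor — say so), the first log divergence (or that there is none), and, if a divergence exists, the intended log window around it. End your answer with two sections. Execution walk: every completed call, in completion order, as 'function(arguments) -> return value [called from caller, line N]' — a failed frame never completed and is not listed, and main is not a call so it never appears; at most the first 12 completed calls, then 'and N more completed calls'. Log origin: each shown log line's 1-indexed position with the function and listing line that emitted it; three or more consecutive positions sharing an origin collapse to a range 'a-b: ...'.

Answer: the defect is in probe_limits at line 15.
Core observation: The log first diverges at position 6: the faulty run prints 'probe_limits returns 0' where the working version prints 'probe_limits returns 26'.
Crash: clip_value, line 29, AssertionError.
Call chain: main -> clip_value([6, 7, 8, 9, 5, 9], 7) (called at line 45).
First divergence: position 6 — the shown line 'probe_limits returns 0' should read 'probe_limits returns 26'.
Intended log window:
  4: audit_lot done: 9
  5: probe_limits: 6 entries, threshold 7
  6: probe_limits returns 26
  7: driver got 0
Execution walk:
  audit_lot([6, 7, 8, 9, 5, 9]) -> 9  [called from clip_value, line 27]
  probe_limits([6, 7, 8, 9, 5, 9], 7) -> 0  [called from clip_value, line 28]
Log origins:
  1 — main, line 44
  2 — clip_value, line 26
  3 — audit_lot, line 2
  4 — audit_lot, line 7
  5 — probe_limits, line 11
  6 — probe_limits, line 16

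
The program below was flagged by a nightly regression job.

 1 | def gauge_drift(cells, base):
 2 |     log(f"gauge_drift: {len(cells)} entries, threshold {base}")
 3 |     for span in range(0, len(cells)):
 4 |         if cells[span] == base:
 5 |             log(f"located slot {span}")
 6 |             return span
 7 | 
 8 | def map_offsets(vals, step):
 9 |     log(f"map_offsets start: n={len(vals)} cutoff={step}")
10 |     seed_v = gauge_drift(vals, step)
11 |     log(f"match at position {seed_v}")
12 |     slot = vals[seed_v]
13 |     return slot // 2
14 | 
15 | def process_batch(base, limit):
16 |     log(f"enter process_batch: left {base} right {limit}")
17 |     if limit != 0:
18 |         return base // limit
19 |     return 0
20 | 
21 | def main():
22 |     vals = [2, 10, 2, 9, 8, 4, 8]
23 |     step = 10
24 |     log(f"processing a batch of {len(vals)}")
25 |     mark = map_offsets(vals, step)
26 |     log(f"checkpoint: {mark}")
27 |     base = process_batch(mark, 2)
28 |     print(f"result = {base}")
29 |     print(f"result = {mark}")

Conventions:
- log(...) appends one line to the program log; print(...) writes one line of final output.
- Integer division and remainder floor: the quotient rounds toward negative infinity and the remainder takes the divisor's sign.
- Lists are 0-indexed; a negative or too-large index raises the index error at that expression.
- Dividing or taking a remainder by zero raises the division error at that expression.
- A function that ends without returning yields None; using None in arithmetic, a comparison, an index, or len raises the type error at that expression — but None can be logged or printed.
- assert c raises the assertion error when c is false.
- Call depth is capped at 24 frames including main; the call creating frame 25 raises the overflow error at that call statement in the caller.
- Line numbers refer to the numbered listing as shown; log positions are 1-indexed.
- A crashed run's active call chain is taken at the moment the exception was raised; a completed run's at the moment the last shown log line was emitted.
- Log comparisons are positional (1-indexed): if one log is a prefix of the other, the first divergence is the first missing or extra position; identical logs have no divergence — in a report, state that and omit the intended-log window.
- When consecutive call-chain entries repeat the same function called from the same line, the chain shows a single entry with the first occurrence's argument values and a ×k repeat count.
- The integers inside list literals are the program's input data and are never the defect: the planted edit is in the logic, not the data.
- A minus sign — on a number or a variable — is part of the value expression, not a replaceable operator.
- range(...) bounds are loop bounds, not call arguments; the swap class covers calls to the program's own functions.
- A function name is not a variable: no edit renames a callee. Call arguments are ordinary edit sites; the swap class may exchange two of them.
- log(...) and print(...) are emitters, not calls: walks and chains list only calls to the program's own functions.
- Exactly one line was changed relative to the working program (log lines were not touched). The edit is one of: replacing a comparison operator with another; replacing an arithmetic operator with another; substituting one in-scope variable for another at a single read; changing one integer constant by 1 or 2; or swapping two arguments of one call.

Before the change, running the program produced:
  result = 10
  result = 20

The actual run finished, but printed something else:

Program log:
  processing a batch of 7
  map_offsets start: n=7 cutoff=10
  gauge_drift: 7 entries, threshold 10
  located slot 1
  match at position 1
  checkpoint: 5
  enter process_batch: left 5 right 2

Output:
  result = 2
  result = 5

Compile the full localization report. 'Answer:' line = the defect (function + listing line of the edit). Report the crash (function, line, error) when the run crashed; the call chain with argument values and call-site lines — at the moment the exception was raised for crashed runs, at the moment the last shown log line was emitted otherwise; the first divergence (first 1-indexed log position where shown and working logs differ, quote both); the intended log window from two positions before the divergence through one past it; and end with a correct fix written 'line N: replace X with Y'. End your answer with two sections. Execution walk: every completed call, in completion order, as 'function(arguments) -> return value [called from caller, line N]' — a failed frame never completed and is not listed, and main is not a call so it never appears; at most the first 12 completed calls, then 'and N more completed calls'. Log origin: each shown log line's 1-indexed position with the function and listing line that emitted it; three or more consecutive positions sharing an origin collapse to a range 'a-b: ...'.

Answer: the defect is in map_offsets at line 13.
Key fact: Position 6 is the first bad log line: 'checkpoint: 5' should read 'checkpoint: 20'.
Call chain: main -> process_batch(5, 2) (called at line 27).
First divergence: position 6 — shown 'checkpoint: 5', intended 'checkpoint: 20'.
Intended log window:
  4: located slot 1
  5: match at position 1
  6: checkpoint: 20
  7: enter process_batch: left 20 right 2
Execution walk:
  gauge_drift([2, 10, 2, 9, 8, 4, 8], 10) -> 1  [called from map_offsets, line 10]
  map_offsets([2, 10, 2, 9, 8, 4, 8], 10) -> 5  [called from main, line 25]
  process_batch(5, 2) -> 2  [called from main, line 27]
Origin of each log line:
  1: logged in main at line 24
  2: logged in map_offsets at line 9
  3: logged in gauge_drift at line 2
  4: logged in gauge_drift at line 5
  5: logged in map_offsets at line 11
  6: logged in main at line 26
  7: logged in process_batch at line 16
A correct fix: line 13: replace `//` with `*`.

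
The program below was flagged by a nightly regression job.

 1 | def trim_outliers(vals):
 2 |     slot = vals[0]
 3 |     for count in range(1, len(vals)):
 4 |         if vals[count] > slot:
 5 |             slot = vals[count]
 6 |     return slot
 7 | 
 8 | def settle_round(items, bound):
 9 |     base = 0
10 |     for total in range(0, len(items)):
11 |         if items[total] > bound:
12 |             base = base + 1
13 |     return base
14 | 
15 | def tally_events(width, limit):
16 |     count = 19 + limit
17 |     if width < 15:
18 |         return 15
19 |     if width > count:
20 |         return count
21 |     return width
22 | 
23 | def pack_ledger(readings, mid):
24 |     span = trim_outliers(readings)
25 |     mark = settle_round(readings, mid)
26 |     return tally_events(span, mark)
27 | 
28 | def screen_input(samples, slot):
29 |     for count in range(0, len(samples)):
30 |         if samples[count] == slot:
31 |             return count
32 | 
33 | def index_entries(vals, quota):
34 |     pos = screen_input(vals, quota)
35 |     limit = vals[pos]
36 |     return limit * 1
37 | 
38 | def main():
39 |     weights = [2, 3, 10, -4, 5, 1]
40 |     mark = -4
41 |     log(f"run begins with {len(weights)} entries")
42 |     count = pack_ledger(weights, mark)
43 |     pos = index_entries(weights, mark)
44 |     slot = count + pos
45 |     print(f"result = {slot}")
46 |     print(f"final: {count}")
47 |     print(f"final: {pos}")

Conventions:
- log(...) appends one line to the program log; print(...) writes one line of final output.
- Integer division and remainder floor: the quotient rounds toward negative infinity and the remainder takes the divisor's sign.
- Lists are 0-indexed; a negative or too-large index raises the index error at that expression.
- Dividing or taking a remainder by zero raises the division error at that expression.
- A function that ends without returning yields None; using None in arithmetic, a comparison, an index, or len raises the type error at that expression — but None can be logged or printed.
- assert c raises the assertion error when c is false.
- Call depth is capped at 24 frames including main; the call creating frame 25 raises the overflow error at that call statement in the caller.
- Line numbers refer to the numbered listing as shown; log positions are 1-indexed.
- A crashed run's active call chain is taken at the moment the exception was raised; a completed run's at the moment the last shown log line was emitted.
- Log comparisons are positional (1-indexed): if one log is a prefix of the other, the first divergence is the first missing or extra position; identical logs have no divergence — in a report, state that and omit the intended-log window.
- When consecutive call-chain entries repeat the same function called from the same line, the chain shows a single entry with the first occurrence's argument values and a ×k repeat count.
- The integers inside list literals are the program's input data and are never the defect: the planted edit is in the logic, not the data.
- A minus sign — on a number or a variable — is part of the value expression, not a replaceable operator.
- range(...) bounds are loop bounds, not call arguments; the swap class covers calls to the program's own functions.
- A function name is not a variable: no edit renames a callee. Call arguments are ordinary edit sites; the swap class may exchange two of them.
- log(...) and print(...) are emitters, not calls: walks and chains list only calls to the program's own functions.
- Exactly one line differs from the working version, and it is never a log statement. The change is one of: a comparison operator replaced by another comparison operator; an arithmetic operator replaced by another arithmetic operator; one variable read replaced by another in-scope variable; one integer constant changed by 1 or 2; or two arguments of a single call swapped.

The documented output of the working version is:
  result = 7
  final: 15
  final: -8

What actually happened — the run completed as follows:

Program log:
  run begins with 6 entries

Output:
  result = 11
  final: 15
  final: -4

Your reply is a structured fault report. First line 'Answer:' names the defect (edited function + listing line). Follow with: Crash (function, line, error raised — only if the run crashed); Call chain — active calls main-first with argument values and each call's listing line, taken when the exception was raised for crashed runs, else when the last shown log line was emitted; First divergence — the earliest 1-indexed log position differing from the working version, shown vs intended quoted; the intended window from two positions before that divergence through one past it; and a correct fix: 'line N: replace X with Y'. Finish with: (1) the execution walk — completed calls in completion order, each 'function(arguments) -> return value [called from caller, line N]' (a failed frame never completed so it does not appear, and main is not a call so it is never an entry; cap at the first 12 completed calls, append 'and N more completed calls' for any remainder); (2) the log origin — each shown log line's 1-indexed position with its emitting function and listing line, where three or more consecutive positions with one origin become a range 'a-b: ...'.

Answer: the defect is in index_entries at line 36.
Core observation: Log streams are identical — the defect surfaces only in the printed output.
Call chain: main.
First divergence: none (the log streams are identical).
Execution walk:
  trim_outliers([2, 3, 10, -4, 5, 1]) -> 10  [called from pack_ledger, line 24]
  settle_round([2, 3, 10, -4, 5, 1], -4) -> 5  [called from pack_ledger, line 25]
  tally_events(10, 5) -> 15  [called from pack_ledger, line 26]
  pack_ledger([2, 3, 10, -4, 5, 1], -4) -> 15  [called from main, line 42]
  screen_input([2, 3, 10, -4, 5, 1], -4) -> 3  [called from index_entries, line 34]
  index_entries([2, 3, 10, -4, 5, 1], -4) -> -4  [called from main, line 43]
Origin of each log line:
  1: logged in main at line 41
A correct fix: line 36: replace `1` with `2`.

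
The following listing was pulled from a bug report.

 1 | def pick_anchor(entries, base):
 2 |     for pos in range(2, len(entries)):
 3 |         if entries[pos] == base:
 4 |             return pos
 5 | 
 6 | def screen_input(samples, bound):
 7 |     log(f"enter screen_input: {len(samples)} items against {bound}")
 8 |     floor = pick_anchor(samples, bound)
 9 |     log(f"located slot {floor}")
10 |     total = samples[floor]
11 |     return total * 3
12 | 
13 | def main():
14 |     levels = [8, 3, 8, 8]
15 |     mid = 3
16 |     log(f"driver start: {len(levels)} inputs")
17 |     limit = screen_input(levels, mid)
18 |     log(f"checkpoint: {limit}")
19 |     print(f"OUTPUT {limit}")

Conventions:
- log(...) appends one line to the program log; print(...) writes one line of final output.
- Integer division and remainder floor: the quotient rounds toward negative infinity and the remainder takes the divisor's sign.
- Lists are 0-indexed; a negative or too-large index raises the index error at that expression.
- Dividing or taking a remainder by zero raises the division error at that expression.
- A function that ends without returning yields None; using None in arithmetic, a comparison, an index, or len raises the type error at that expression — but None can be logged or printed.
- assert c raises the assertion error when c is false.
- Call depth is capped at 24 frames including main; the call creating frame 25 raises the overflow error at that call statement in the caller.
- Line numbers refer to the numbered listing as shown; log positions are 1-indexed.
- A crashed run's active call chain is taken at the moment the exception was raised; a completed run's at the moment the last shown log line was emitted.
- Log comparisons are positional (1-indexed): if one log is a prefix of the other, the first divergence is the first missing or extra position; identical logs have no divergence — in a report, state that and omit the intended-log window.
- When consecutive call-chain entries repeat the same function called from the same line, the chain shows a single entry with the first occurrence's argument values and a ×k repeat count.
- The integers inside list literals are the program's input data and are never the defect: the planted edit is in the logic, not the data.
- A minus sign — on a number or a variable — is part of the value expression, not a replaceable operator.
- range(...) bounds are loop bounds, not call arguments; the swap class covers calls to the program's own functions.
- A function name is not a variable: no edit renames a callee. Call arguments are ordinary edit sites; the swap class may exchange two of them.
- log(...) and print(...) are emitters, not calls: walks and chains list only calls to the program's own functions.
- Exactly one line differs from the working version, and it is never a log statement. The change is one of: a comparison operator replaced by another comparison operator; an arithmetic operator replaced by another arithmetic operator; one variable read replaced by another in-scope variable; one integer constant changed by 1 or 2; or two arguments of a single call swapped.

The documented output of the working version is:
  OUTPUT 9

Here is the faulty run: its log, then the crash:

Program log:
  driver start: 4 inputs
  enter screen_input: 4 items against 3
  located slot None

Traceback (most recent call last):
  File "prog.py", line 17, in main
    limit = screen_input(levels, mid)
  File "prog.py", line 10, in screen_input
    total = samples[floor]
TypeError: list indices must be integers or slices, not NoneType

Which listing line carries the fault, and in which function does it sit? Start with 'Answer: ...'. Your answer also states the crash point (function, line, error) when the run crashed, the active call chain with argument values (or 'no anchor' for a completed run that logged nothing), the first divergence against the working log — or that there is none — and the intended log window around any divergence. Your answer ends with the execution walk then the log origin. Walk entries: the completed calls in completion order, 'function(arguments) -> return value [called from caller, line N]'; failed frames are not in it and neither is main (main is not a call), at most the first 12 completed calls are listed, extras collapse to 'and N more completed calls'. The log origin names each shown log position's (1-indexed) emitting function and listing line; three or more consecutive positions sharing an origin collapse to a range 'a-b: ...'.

Answer: the defect is in pick_anchor at line 2.
Core observation: The log first diverges at position 3: the faulty run prints 'located slot None' where the working version prints 'located slot 1'.
Crash: screen_input, line 10, TypeError.
Call chain: main -> screen_input([8, 3, 8, 8], 3) (called at line 17).
First divergence: position 3; shown 'located slot None' vs intended 'located slot 1'.
Intended log window:
  1: driver start: 4 inputs
  2: enter screen_input: 4 items against 3
  3: located slot 1
  4: checkpoint: 9
Execution walk:
  pick_anchor([8, 3, 8, 8], 3) -> None  [called from screen_input, line 8]
Log line origins:
  1: logged in main at line 16
  2: logged in screen_input at line 7
  3: logged in screen_input at line 9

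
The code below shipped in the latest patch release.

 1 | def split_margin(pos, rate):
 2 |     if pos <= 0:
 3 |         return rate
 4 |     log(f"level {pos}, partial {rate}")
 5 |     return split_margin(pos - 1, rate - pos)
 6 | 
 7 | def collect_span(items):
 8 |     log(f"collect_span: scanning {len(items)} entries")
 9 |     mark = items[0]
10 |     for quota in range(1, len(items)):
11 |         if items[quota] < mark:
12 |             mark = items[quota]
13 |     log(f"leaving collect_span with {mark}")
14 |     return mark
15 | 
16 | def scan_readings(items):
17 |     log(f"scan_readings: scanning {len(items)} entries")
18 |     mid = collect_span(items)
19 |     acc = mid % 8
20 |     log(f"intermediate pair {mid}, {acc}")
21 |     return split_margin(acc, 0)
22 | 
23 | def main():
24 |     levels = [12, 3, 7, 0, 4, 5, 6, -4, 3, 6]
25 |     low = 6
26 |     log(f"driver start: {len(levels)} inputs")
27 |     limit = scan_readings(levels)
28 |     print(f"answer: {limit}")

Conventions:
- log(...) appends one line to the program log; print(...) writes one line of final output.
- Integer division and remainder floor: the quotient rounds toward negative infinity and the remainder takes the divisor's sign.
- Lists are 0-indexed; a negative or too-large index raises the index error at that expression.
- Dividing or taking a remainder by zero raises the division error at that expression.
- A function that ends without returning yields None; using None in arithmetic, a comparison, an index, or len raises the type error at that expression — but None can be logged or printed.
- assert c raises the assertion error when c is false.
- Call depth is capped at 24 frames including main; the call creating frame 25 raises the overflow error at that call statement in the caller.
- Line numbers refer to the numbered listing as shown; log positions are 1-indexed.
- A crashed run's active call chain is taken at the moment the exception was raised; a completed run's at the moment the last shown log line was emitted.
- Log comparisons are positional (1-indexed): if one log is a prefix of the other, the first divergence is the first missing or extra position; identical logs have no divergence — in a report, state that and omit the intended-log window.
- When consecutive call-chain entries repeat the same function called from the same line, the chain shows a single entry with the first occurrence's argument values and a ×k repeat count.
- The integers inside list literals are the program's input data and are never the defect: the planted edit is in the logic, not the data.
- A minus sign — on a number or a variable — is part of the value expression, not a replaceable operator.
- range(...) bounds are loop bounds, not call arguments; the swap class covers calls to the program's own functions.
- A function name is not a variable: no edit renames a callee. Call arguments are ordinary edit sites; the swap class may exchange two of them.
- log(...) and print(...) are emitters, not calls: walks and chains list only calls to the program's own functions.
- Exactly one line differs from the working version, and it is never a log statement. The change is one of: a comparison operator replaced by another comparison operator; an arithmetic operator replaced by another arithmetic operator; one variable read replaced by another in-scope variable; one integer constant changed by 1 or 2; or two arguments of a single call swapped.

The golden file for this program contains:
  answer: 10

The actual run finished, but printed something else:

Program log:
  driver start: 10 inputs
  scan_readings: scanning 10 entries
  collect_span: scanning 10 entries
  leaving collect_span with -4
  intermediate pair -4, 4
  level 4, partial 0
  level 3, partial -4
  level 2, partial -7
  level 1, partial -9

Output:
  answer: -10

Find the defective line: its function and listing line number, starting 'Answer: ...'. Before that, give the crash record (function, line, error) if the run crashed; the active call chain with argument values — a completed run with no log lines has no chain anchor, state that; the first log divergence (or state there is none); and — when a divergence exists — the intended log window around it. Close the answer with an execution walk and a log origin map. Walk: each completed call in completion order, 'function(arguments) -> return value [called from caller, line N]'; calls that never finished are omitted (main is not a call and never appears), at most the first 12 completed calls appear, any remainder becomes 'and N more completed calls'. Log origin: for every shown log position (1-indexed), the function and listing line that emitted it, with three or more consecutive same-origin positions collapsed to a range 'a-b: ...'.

Answer: the defect is in split_margin at line 5.
Key observation: Position 7 is the first bad log line: 'level 3, partial -4' should read 'level 3, partial 4'.
Call chain: main -> scan_readings([12, 3, 7, 0, 4, 5, 6, -4, 3, 6]) (called at line 27) -> split_margin(4, 0) (called at line 21) -> split_margin(3, -4) (called at line 5) ×3.
First divergence: at position 7 the run shows 'level 3, partial -4' where the working version logs 'level 3, partial 4'.
Intended log window:
  5: intermediate pair -4, 4
  6: level 4, partial 0
  7: level 3, partial 4
  8: level 2, partial 7
Execution walk:
  collect_span([12, 3, 7, 0, 4, 5, 6, -4, 3, 6]) -> -4  [called from scan_readings, line 18]
  split_margin(0, -10) -> -10  [called from split_margin, line 5]
  split_margin(1, -9) -> -10  [called from split_margin, line 5]
  split_margin(2, -7) -> -10  [called from split_margin, line 5]
  split_margin(3, -4) -> -10  [called from split_margin, line 5]
  split_margin(4, 0) -> -10  [called from scan_readings, line 21]
  scan_readings([12, 3, 7, 0, 4, 5, 6, -4, 3, 6]) -> -10  [called from main, line 27]
Log origin:
  1: logged in main at line 26
  2: logged in scan_readings at line 17
  3: logged in collect_span at line 8
  4: logged in collect_span at line 13
  5: logged in scan_readings at line 20
  6-9: logged in split_margin at line 4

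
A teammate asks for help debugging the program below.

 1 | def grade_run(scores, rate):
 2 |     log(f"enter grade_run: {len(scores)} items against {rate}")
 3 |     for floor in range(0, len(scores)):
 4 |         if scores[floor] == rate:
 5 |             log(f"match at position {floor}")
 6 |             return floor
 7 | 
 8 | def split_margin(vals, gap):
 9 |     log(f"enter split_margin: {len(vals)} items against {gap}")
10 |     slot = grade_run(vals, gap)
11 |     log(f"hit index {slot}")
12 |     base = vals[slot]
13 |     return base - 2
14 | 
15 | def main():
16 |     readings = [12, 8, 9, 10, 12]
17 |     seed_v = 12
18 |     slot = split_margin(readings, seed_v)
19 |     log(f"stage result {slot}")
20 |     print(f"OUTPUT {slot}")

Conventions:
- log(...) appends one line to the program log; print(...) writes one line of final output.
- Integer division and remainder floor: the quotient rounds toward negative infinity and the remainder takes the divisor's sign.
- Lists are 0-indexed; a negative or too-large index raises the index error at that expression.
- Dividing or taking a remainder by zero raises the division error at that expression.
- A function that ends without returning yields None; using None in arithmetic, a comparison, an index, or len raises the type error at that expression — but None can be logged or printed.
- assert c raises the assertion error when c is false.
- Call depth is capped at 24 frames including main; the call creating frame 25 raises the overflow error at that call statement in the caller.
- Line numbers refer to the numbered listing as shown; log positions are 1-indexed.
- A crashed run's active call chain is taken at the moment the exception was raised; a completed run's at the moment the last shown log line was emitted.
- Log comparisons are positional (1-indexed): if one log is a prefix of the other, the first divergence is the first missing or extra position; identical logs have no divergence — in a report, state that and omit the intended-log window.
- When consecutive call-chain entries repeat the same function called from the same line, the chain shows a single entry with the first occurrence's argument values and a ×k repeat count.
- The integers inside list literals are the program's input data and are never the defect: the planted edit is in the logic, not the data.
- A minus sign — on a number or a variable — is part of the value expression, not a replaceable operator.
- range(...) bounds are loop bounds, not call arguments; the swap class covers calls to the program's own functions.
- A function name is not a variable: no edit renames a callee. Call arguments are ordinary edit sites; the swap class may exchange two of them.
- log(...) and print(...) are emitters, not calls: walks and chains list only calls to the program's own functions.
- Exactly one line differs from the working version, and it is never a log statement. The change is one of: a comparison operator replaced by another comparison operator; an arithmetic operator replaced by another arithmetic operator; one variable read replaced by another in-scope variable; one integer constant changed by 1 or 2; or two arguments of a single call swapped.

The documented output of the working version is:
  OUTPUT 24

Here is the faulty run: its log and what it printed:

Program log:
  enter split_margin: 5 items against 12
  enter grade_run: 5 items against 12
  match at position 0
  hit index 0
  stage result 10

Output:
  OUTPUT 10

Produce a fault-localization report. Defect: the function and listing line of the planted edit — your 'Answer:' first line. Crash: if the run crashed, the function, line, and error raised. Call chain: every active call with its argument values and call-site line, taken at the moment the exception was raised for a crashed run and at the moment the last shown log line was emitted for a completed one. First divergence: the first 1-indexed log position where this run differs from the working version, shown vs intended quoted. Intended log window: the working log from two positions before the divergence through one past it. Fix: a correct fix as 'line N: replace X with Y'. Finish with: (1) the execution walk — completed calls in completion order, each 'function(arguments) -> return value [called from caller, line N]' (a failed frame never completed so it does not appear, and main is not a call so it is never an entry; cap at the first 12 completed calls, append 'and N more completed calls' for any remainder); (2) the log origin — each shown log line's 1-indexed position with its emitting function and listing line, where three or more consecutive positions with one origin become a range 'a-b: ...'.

Answer: the defect is in split_margin at line 13.
Key fact: Log line 5 is where behavior first shows: 'stage result 10' appears instead of 'stage result 24'.
Call chain: main.
First divergence: position 5 — shown 'stage result 10', intended 'stage result 24'.
Intended log window:
  3: match at position 0
  4: hit index 0
  5: stage result 24
Execution walk:
  grade_run([12, 8, 9, 10, 12], 12) -> 0  [called from split_margin, line 10]
  split_margin([12, 8, 9, 10, 12], 12) -> 10  [called from main, line 18]
Log origins:
  1: from split_margin, line 9
  2: from grade_run, line 2
  3: from grade_run, line 5
  4: from split_margin, line 11
  5: from main, line 19
A correct fix: line 13: replace `-` with `*`.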